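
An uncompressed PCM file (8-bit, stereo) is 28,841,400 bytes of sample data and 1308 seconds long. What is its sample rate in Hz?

Bytes = sample_rate × seconds × bytes_per_sample × channels.
sample_rate = 28,841,400 / (1,308 × 1 × 2) = 28,841,400 / 2,616 = 11,025 Hz.

11,025 Hz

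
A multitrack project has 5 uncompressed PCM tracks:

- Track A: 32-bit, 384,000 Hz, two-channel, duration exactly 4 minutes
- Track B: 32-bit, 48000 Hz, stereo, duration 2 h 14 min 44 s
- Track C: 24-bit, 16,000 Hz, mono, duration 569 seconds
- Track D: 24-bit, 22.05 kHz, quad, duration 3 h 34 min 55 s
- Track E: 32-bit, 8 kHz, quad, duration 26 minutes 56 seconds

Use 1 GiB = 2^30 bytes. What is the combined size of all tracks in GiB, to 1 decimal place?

7.0 GiB

Track A: exactly 4 minutes = 240 s; 384,000 × 240 × 4 × 2 = 737,280,000 bytes.
Track B: 2 h 14 min 44 s = 8,084 s; 48,000 × 8,084 × 4 × 2 = 3,104,256,000 bytes.
Track C: 16,000 × 569 × 3 × 1 = 27,312,000 bytes.
Track D: 3 h 34 min 55 s = 12,895 s; 22,050 × 12,895 × 3 × 4 = 3,412,017,000 bytes.
Track E: 26 minutes 56 seconds = 1,616 s; 8,000 × 1,616 × 4 × 4 = 206,848,000 bytes.
Total = 7,487,713,000 bytes = 7.0 GiB.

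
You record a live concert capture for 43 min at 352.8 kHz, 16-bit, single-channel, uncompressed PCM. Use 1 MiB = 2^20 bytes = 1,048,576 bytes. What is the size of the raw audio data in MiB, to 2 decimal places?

Duration = 43 min = 2,580 s.
Bytes = 352,800 samples/s × 2,580 s × 2 bytes/sample × 1 ch = 1,820,448,000 bytes.
1,820,448,000 / 1,048,576 = 1736.11 MiB.

1736.11 MiB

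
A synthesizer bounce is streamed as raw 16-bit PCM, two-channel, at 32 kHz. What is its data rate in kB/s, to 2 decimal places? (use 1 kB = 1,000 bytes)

128.00 kB/s

Bit rate = 32,000 × 16 × 2 = 1,024,000 bits/s.
1,024,000 / 8 = 128,000 B/s = 128.00 kB/s.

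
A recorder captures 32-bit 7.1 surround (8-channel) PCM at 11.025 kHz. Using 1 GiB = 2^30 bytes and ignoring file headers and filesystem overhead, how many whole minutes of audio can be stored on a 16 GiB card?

Uncompressed byte rate = 11,025 × 4 × 8 = 352,800 bytes/s.
Capacity = 16 × 1,073,741,824 = 17,179,869,184 bytes.
17,179,869,184 / 352,800 ≈ 48695.77 s → 811 minutes.

811 minutes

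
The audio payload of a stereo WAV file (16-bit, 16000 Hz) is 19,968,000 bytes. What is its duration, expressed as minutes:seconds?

Byte rate = 16,000 × 2 × 2 = 64,000 bytes/s.
Duration = 19,968,000 / 64,000 = 312 s.
312 s = 5:12.

5:12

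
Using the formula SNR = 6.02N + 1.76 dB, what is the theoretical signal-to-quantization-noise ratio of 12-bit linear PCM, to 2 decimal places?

74.00 dB

6.02 × 12 + 1.76 = 74.00 dB.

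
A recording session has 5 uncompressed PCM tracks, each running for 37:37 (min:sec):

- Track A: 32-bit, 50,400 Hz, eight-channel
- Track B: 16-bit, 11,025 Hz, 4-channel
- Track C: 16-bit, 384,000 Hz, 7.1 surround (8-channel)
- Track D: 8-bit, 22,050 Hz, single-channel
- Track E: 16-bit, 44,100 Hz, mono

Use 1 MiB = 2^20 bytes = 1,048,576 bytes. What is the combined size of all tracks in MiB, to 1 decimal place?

17123.2 MiB

37:37 (min:sec) = 2,257 s.
Track A: 50,400 × 2,257 × 4 × 8 = 3,640,089,600 bytes.
Track B: 11,025 × 2,257 × 2 × 4 = 199,067,400 bytes.
Track C: 384,000 × 2,257 × 2 × 8 = 13,867,008,000 bytes.
Track D: 22,050 × 2,257 × 1 × 1 = 49,766,850 bytes.
Track E: 44,100 × 2,257 × 2 × 1 = 199,067,400 bytes.
Total = 17,954,999,250 bytes = 17123.2 MiB.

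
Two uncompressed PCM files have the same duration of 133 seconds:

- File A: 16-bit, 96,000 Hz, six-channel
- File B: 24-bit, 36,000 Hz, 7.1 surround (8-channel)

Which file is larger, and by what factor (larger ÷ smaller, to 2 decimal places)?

File A: 96,000 × 2 × 6 = 1,152,000 bytes/s.
File B: 36,000 × 3 × 8 = 864,000 bytes/s.
File A is larger; ratio = 153,216,000 / 114,912,000 = 1.33.

File A, by a factor of 1.33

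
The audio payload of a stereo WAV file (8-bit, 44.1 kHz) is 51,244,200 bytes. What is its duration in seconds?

Byte rate = 44,100 × 1 × 2 = 88,200 bytes/s.
Duration = 51,244,200 / 88,200 = 581 s.

581 seconds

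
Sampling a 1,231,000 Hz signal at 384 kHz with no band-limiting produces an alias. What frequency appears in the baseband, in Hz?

Nyquist = 384,000/2 = 192,000 Hz; 1,231,000 Hz exceeds it.
Alias = |1,231,000 − 3×384,000| = |1,231,000 − 1,152,000| = 79,000 Hz.

79,000 Hz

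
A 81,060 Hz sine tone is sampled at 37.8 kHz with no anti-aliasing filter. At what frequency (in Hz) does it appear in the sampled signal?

5,460 Hz

Nyquist = 37,800/2 = 18,900 Hz; 81,060 Hz exceeds it.
Alias = |81,060 − 2×37,800| = |81,060 − 75,600| = 5,460 Hz.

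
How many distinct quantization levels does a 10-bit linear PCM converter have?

1,024 levels

2^10 = 1,024.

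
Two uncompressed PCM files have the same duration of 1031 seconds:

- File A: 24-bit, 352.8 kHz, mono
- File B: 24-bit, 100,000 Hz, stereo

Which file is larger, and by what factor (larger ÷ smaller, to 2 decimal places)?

File A: 352,800 × 3 × 1 = 1,058,400 bytes/s.
File B: 100,000 × 3 × 2 = 600,000 bytes/s.
File A is larger; ratio = 1,091,210,400 / 618,600,000 = 1.76.

File A, by a factor of 1.76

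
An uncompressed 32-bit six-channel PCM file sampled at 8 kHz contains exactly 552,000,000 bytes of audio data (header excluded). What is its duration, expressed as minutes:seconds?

Byte rate = 8,000 × 4 × 6 = 192,000 bytes/s.
Duration = 552,000,000 / 192,000 = 2,875 s.
2,875 s = 47:55.

47:55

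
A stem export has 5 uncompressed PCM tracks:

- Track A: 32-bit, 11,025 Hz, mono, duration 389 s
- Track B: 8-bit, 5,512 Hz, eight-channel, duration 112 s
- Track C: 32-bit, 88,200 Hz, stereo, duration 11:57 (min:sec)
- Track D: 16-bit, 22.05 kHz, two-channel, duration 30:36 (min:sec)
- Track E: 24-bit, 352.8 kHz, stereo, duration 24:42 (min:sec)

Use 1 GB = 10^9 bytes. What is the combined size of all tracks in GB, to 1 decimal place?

3.8 GB

Track A: 11,025 × 389 × 4 × 1 = 17,154,900 bytes.
Track B: 5,512 × 112 × 1 × 8 = 4,938,752 bytes.
Track C: 11:57 (min:sec) = 717 s; 88,200 × 717 × 4 × 2 = 505,915,200 bytes.
Track D: 30:36 (min:sec) = 1,836 s; 22,050 × 1,836 × 2 × 2 = 161,935,200 bytes.
Track E: 24:42 (min:sec) = 1,482 s; 352,800 × 1,482 × 3 × 2 = 3,137,097,600 bytes.
Total = 3,827,041,652 bytes = 3.8 GB.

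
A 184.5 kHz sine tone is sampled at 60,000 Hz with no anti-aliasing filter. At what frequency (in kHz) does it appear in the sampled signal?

4.5 kHz

Nyquist = 60,000/2 = 30,000 Hz; 184,500 Hz exceeds it.
Alias = |184,500 − 3×60,000| = |184,500 − 180,000| = 4,500 Hz = 4.5 kHz.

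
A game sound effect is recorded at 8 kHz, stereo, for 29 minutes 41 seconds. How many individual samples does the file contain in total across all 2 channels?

29 minutes 41 seconds = 1,781 s.
8,000 × 1,781 s × 2 ch = 28,496,000 samples.

28,496,000 samples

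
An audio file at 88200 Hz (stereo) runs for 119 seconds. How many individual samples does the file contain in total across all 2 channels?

88,200 × 119 s × 2 ch = 20,991,600 samples.

20,991,600 samples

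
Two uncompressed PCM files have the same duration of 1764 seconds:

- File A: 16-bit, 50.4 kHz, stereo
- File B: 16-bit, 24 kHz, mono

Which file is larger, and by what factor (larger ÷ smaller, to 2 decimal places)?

File A: 50,400 × 2 × 2 = 201,600 bytes/s.
File B: 24,000 × 2 × 1 = 48,000 bytes/s.
File A is larger; ratio = 355,622,400 / 84,672,000 = 4.20.

File A, by a factor of 4.20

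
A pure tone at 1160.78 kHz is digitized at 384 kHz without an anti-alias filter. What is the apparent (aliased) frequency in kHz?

8.78 kHz

Nyquist = 384,000/2 = 192,000 Hz; 1,160,780 Hz exceeds it.
Alias = |1,160,780 − 3×384,000| = |1,160,780 − 1,152,000| = 8,780 Hz = 8.78 kHz.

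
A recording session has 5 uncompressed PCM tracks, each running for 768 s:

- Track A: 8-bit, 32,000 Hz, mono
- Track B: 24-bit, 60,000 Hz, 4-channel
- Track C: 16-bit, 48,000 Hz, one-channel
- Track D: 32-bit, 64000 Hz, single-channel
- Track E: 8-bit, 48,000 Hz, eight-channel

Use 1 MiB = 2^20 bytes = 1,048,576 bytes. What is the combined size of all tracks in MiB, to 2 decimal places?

1089.84 MiB

Track A: 32,000 × 768 × 1 × 1 = 24,576,000 bytes.
Track B: 60,000 × 768 × 3 × 4 = 552,960,000 bytes.
Track C: 48,000 × 768 × 2 × 1 = 73,728,000 bytes.
Track D: 64,000 × 768 × 4 × 1 = 196,608,000 bytes.
Track E: 48,000 × 768 × 1 × 8 = 294,912,000 bytes.
Total = 1,142,784,000 bytes = 1089.84 MiB.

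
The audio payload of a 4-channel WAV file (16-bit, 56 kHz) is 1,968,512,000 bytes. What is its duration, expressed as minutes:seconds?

Byte rate = 56,000 × 2 × 4 = 448,000 bytes/s.
Duration = 1,968,512,000 / 448,000 = 4,394 s.
4,394 s = 73:14.

73:14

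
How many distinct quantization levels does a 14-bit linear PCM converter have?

16,384 levels

2^14 = 16,384.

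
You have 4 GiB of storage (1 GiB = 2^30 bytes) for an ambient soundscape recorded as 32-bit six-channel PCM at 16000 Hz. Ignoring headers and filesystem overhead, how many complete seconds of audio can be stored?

11,184 seconds

Uncompressed byte rate = 16,000 × 4 × 6 = 384,000 bytes/s.
Capacity = 4 × 1,073,741,824 = 4,294,967,296 bytes.
4,294,967,296 / 384,000 ≈ 11184.81 s → 11,184 seconds.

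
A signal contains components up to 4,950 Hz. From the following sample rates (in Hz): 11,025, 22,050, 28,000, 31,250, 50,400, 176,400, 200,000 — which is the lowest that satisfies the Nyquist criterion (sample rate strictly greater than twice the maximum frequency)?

11,025 Hz

Need sample rate > 2 × 4,950 = 9,900 Hz.
Lowest listed rate above 9,900 Hz is 11,025 Hz.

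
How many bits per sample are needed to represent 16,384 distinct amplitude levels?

14 bits

log2(16,384) = 14.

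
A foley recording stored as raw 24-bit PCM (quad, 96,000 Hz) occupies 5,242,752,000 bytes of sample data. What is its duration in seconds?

4,551 seconds

Byte rate = 96,000 × 3 × 4 = 1,152,000 bytes/s.
Duration = 5,242,752,000 / 1,152,000 = 4,551 s.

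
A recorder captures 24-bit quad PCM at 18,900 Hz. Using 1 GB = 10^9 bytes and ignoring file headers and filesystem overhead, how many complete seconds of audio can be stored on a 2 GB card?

8,818 seconds

Uncompressed byte rate = 18,900 × 3 × 4 = 226,800 bytes/s.
Capacity = 2 × 1,000,000,000 = 2,000,000,000 bytes.
2,000,000,000 / 226,800 ≈ 8818.34 s → 8,818 seconds.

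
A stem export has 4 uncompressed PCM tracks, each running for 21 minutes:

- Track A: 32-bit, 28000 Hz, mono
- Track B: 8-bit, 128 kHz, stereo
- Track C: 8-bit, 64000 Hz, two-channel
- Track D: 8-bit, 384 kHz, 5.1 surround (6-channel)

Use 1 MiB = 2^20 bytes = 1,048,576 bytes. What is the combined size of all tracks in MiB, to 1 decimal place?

21 minutes = 1,260 s.
Track A: 28,000 × 1,260 × 4 × 1 = 141,120,000 bytes.
Track B: 128,000 × 1,260 × 1 × 2 = 322,560,000 bytes.
Track C: 64,000 × 1,260 × 1 × 2 = 161,280,000 bytes.
Track D: 384,000 × 1,260 × 1 × 6 = 2,903,040,000 bytes.
Total = 3,528,000,000 bytes = 3364.6 MiB.

3364.6 MiB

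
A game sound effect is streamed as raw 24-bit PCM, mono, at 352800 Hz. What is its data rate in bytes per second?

1,058,400 bytes/s

Bit rate = 352,800 × 24 × 1 = 8,467,200 bits/s.
8,467,200 / 8 = 1,058,400 bytes/s.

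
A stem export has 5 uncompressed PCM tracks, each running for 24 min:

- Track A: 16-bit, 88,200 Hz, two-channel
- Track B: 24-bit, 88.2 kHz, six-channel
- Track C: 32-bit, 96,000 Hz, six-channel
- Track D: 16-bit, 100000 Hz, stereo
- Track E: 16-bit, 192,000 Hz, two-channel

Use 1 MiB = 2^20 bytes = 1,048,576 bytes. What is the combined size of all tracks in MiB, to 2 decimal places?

24 min = 1,440 s.
Track A: 88,200 × 1,440 × 2 × 2 = 508,032,000 bytes.
Track B: 88,200 × 1,440 × 3 × 6 = 2,286,144,000 bytes.
Track C: 96,000 × 1,440 × 4 × 6 = 3,317,760,000 bytes.
Track D: 100,000 × 1,440 × 2 × 2 = 576,000,000 bytes.
Track E: 192,000 × 1,440 × 2 × 2 = 1,105,920,000 bytes.
Total = 7,793,856,000 bytes = 7432.80 MiB.

7432.80 MiB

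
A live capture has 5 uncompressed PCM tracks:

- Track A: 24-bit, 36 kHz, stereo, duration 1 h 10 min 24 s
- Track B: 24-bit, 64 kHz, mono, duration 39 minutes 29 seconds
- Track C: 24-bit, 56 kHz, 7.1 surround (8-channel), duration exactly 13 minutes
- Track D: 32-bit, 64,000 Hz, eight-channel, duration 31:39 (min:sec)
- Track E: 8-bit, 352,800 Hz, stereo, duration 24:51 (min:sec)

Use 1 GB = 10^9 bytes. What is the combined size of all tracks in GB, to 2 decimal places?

Track A: 1 h 10 min 24 s = 4,224 s; 36,000 × 4,224 × 3 × 2 = 912,384,000 bytes.
Track B: 39 minutes 29 seconds = 2,369 s; 64,000 × 2,369 × 3 × 1 = 454,848,000 bytes.
Track C: exactly 13 minutes = 780 s; 56,000 × 780 × 3 × 8 = 1,048,320,000 bytes.
Track D: 31:39 (min:sec) = 1,899 s; 64,000 × 1,899 × 4 × 8 = 3,889,152,000 bytes.
Track E: 24:51 (min:sec) = 1,491 s; 352,800 × 1,491 × 1 × 2 = 1,052,049,600 bytes.
Total = 7,356,753,600 bytes = 7.36 GB.

7.36 GB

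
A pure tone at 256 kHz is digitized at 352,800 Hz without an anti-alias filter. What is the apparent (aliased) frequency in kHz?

96.8 kHz

Nyquist = 352,800/2 = 176,400 Hz; 256,000 Hz exceeds it.
Alias = |256,000 − 1×352,800| = |256,000 − 352,800| = 96,800 Hz = 96.8 kHz.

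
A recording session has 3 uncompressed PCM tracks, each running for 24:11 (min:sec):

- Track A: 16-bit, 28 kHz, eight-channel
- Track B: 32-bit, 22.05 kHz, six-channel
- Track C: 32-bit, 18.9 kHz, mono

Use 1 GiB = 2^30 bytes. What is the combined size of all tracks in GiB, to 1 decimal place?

1.4 GiB

24:11 (min:sec) = 1,451 s.
Track A: 28,000 × 1,451 × 2 × 8 = 650,048,000 bytes.
Track B: 22,050 × 1,451 × 4 × 6 = 767,869,200 bytes.
Track C: 18,900 × 1,451 × 4 × 1 = 109,695,600 bytes.
Total = 1,527,612,800 bytes = 1.4 GiB.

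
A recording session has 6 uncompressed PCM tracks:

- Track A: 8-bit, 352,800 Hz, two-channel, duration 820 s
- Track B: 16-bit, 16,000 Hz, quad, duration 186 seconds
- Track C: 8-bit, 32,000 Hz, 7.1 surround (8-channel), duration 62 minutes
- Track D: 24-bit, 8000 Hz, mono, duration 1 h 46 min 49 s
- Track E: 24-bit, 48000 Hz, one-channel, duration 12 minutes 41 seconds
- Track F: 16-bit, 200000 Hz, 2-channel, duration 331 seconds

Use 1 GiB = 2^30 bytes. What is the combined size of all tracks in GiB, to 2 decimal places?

1.94 GiB

Track A: 352,800 × 820 × 1 × 2 = 578,592,000 bytes.
Track B: 16,000 × 186 × 2 × 4 = 23,808,000 bytes.
Track C: 62 minutes = 3,720 s; 32,000 × 3,720 × 1 × 8 = 952,320,000 bytes.
Track D: 1 h 46 min 49 s = 6,409 s; 8,000 × 6,409 × 3 × 1 = 153,816,000 bytes.
Track E: 12 minutes 41 seconds = 761 s; 48,000 × 761 × 3 × 1 = 109,584,000 bytes.
Track F: 200,000 × 331 × 2 × 2 = 264,800,000 bytes.
Total = 2,082,920,000 bytes = 1.94 GiB.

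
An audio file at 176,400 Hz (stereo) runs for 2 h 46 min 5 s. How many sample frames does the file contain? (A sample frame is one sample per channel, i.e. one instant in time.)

2 h 46 min 5 s = 9,965 s.
176,400 samples/s × 9,965 s = 1,757,826,000 frames.

1,757,826,000 sample frames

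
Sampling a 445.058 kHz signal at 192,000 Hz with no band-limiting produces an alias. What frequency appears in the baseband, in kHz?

Nyquist = 192,000/2 = 96,000 Hz; 445,058 Hz exceeds it.
Alias = |445,058 − 2×192,000| = |445,058 − 384,000| = 61,058 Hz = 61.058 kHz.

61.058 kHz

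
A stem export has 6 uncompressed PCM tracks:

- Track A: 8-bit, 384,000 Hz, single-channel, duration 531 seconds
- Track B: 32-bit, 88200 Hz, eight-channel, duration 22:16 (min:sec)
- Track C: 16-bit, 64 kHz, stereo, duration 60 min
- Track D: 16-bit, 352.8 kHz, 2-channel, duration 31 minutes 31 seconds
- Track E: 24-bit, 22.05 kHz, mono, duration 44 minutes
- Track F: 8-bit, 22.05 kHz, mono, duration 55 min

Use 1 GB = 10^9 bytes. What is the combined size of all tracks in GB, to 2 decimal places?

7.81 GB

Track A: 384,000 × 531 × 1 × 1 = 203,904,000 bytes.
Track B: 22:16 (min:sec) = 1,336 s; 88,200 × 1,336 × 4 × 8 = 3,770,726,400 bytes.
Track C: 60 min = 3,600 s; 64,000 × 3,600 × 2 × 2 = 921,600,000 bytes.
Track D: 31 minutes 31 seconds = 1,891 s; 352,800 × 1,891 × 2 × 2 = 2,668,579,200 bytes.
Track E: 44 minutes = 2,640 s; 22,050 × 2,640 × 3 × 1 = 174,636,000 bytes.
Track F: 55 min = 3,300 s; 22,050 × 3,300 × 1 × 1 = 72,765,000 bytes.
Total = 7,812,210,600 bytes = 7.81 GB.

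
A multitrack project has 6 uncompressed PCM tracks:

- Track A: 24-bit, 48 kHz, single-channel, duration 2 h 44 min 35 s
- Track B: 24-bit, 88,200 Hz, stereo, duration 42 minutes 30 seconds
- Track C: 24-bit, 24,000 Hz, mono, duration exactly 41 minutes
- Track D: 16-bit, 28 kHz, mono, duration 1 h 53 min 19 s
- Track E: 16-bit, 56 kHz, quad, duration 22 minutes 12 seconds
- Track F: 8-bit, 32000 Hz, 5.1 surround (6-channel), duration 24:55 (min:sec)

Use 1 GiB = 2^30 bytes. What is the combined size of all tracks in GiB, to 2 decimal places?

3.92 GiB

Track A: 2 h 44 min 35 s = 9,875 s; 48,000 × 9,875 × 3 × 1 = 1,422,000,000 bytes.
Track B: 42 minutes 30 seconds = 2,550 s; 88,200 × 2,550 × 3 × 2 = 1,349,460,000 bytes.
Track C: exactly 41 minutes = 2,460 s; 24,000 × 2,460 × 3 × 1 = 177,120,000 bytes.
Track D: 1 h 53 min 19 s = 6,799 s; 28,000 × 6,799 × 2 × 1 = 380,744,000 bytes.
Track E: 22 minutes 12 seconds = 1,332 s; 56,000 × 1,332 × 2 × 4 = 596,736,000 bytes.
Track F: 24:55 (min:sec) = 1,495 s; 32,000 × 1,495 × 1 × 6 = 287,040,000 bytes.
Total = 4,213,100,000 bytes = 3.92 GiB.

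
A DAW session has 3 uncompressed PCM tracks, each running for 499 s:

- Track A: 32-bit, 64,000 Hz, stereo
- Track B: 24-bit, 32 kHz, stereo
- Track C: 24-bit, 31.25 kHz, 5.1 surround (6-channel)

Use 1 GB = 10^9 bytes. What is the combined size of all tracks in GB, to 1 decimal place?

Track A: 64,000 × 499 × 4 × 2 = 255,488,000 bytes.
Track B: 32,000 × 499 × 3 × 2 = 95,808,000 bytes.
Track C: 31,250 × 499 × 3 × 6 = 280,687,500 bytes.
Total = 631,983,500 bytes = 0.6 GB.

0.6 GB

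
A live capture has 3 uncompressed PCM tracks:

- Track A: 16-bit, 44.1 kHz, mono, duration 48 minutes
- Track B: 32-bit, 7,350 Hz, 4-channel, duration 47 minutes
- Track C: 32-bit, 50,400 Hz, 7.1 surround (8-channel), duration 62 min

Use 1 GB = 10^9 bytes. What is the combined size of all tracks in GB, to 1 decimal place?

Track A: 48 minutes = 2,880 s; 44,100 × 2,880 × 2 × 1 = 254,016,000 bytes.
Track B: 47 minutes = 2,820 s; 7,350 × 2,820 × 4 × 4 = 331,632,000 bytes.
Track C: 62 min = 3,720 s; 50,400 × 3,720 × 4 × 8 = 5,999,616,000 bytes.
Total = 6,585,264,000 bytes = 6.6 GB.

6.6 GB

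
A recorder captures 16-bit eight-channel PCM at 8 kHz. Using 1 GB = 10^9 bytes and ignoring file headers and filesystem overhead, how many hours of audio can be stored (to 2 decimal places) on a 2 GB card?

4.34 hours

Uncompressed byte rate = 8,000 × 2 × 8 = 128,000 bytes/s.
Capacity = 2 × 1,000,000,000 = 2,000,000,000 bytes.
2,000,000,000 / 128,000 ≈ 15625 s → 4.34 hours.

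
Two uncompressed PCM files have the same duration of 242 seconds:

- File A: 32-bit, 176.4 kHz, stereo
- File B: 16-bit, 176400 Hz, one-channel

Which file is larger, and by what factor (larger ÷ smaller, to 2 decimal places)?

File A, by a factor of 4.00

File A: 176,400 × 4 × 2 = 1,411,200 bytes/s.
File B: 176,400 × 2 × 1 = 352,800 bytes/s.
File A is larger; ratio = 341,510,400 / 85,377,600 = 4.00.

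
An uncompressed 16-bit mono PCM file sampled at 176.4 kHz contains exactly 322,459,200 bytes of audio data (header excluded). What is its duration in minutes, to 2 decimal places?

Byte rate = 176,400 × 2 × 1 = 352,800 bytes/s.
Duration = 322,459,200 / 352,800 = 914 s.
914 s / 60 = 15.23 minutes.

15.23 minutes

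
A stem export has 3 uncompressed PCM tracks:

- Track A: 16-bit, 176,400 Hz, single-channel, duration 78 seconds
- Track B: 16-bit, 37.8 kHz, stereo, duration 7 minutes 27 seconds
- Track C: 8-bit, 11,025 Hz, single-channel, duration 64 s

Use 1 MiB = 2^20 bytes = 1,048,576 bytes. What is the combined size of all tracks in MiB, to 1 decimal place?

Track A: 176,400 × 78 × 2 × 1 = 27,518,400 bytes.
Track B: 7 minutes 27 seconds = 447 s; 37,800 × 447 × 2 × 2 = 67,586,400 bytes.
Track C: 11,025 × 64 × 1 × 1 = 705,600 bytes.
Total = 95,810,400 bytes = 91.4 MiB.

91.4 MiB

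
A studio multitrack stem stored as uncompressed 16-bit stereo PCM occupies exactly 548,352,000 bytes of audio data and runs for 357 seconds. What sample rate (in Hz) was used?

Bytes = sample_rate × seconds × bytes_per_sample × channels.
sample_rate = 548,352,000 / (357 × 2 × 2) = 548,352,000 / 1,428 = 384,000 Hz.

384,000 Hz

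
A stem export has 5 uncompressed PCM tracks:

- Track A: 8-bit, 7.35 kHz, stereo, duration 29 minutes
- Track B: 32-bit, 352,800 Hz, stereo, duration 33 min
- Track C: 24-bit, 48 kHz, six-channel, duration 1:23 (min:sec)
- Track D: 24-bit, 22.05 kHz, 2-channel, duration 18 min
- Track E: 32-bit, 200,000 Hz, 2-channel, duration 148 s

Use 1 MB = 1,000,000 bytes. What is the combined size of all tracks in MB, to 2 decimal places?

Track A: 29 minutes = 1,740 s; 7,350 × 1,740 × 1 × 2 = 25,578,000 bytes.
Track B: 33 min = 1,980 s; 352,800 × 1,980 × 4 × 2 = 5,588,352,000 bytes.
Track C: 1:23 (min:sec) = 83 s; 48,000 × 83 × 3 × 6 = 71,712,000 bytes.
Track D: 18 min = 1,080 s; 22,050 × 1,080 × 3 × 2 = 142,884,000 bytes.
Track E: 200,000 × 148 × 4 × 2 = 236,800,000 bytes.
Total = 6,065,326,000 bytes = 6065.33 MB.

6065.33 MB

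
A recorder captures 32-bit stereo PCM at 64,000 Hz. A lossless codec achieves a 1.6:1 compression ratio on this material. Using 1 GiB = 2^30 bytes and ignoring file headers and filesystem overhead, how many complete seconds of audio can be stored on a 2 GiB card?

6,710 seconds

Uncompressed byte rate = 64,000 × 4 × 2 = 512,000 bytes/s.
After 1.6:1 compression, effective rate ≈ 320000 bytes/s.
Capacity = 2 × 1,073,741,824 = 2,147,483,648 bytes.
2,147,483,648 / effective rate ≈ 6710.89 s → 6,710 seconds.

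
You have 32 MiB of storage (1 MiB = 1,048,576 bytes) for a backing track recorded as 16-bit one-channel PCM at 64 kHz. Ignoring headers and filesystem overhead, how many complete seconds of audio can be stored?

Uncompressed byte rate = 64,000 × 2 × 1 = 128,000 bytes/s.
Capacity = 32 × 1,048,576 = 33,554,432 bytes.
33,554,432 / 128,000 ≈ 262.14 s → 262 seconds.

262 seconds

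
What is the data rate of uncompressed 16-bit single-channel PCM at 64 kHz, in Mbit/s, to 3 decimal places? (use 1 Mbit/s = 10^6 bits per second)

Bit rate = 64,000 × 16 × 1 = 1,024,000 bits/s.
= 1.024 Mbit/s.

1.024 Mbit/s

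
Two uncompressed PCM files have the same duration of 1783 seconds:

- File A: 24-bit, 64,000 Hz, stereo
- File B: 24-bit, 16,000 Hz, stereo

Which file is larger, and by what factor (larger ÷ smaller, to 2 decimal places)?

File A, by a factor of 4.00

File A: 64,000 × 3 × 2 = 384,000 bytes/s.
File B: 16,000 × 3 × 2 = 96,000 bytes/s.
File A is larger; ratio = 684,672,000 / 171,168,000 = 4.00.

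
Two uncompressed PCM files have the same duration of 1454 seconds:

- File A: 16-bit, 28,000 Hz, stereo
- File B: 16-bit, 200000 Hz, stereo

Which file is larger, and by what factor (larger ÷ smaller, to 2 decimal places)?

File A: 28,000 × 2 × 2 = 112,000 bytes/s.
File B: 200,000 × 2 × 2 = 800,000 bytes/s.
File B is larger; ratio = 1,163,200,000 / 162,848,000 = 7.14.

File B, by a factor of 7.14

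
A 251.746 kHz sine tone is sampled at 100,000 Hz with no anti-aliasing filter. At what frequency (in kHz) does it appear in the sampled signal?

Nyquist = 100,000/2 = 50,000 Hz; 251,746 Hz exceeds it.
Alias = |251,746 − 3×100,000| = |251,746 − 300,000| = 48,254 Hz = 48.254 kHz.

48.254 kHz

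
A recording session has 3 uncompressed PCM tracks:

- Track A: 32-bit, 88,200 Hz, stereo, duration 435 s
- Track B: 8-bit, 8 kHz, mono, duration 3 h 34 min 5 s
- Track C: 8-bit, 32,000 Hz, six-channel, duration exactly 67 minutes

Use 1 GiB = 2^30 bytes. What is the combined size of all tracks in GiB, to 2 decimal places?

1.10 GiB

Track A: 88,200 × 435 × 4 × 2 = 306,936,000 bytes.
Track B: 3 h 34 min 5 s = 12,845 s; 8,000 × 12,845 × 1 × 1 = 102,760,000 bytes.
Track C: exactly 67 minutes = 4,020 s; 32,000 × 4,020 × 1 × 6 = 771,840,000 bytes.
Total = 1,181,536,000 bytes = 1.10 GiB.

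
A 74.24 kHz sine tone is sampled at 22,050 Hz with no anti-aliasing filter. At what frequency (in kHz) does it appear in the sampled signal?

Nyquist = 22,050/2 = 11,025 Hz; 74,240 Hz exceeds it.
Alias = |74,240 − 3×22,050| = |74,240 − 66,150| = 8,090 Hz = 8.09 kHz.

8.09 kHz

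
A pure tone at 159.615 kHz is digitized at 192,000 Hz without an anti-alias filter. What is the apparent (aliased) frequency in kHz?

Nyquist = 192,000/2 = 96,000 Hz; 159,615 Hz exceeds it.
Alias = |159,615 − 1×192,000| = |159,615 − 192,000| = 32,385 Hz = 32.385 kHz.

32.385 kHz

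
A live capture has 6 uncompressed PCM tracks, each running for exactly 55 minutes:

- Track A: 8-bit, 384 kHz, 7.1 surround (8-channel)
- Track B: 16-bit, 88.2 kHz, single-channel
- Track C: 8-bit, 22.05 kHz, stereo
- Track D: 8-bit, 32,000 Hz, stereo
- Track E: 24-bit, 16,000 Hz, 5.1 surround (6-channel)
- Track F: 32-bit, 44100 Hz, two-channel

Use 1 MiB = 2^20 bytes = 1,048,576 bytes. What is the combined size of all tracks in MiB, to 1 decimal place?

12580.0 MiB

exactly 55 minutes = 3,300 s.
Track A: 384,000 × 3,300 × 1 × 8 = 10,137,600,000 bytes.
Track B: 88,200 × 3,300 × 2 × 1 = 582,120,000 bytes.
Track C: 22,050 × 3,300 × 1 × 2 = 145,530,000 bytes.
Track D: 32,000 × 3,300 × 1 × 2 = 211,200,000 bytes.
Track E: 16,000 × 3,300 × 3 × 6 = 950,400,000 bytes.
Track F: 44,100 × 3,300 × 4 × 2 = 1,164,240,000 bytes.
Total = 13,191,090,000 bytes = 12580.0 MiB.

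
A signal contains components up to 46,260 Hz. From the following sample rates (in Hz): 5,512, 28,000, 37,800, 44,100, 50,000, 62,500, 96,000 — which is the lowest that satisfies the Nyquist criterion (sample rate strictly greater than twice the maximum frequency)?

96,000 Hz

Need sample rate > 2 × 46,260 = 92,520 Hz.
Lowest listed rate above 92,520 Hz is 96,000 Hz.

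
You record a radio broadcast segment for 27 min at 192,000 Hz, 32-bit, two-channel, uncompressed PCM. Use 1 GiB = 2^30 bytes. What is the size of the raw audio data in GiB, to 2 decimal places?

Duration = 27 min = 1,620 s.
Bytes = 192,000 samples/s × 1,620 s × 4 bytes/sample × 2 ch = 2,488,320,000 bytes.
2,488,320,000 / 1,073,741,824 = 2.32 GiB.

2.32 GiB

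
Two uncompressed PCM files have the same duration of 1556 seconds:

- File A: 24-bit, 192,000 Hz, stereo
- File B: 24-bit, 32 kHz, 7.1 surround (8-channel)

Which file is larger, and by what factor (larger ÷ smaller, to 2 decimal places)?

File A, by a factor of 1.50

File A: 192,000 × 3 × 2 = 1,152,000 bytes/s.
File B: 32,000 × 3 × 8 = 768,000 bytes/s.
File A is larger; ratio = 1,792,512,000 / 1,195,008,000 = 1.50.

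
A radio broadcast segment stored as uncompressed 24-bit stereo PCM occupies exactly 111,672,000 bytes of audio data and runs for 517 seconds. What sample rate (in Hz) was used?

36,000 Hz

Bytes = sample_rate × seconds × bytes_per_sample × channels.
sample_rate = 111,672,000 / (517 × 3 × 2) = 111,672,000 / 3,102 = 36,000 Hz.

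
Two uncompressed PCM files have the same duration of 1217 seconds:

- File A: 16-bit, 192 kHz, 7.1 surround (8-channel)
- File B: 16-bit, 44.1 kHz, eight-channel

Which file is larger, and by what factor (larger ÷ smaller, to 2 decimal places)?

File A, by a factor of 4.35

File A: 192,000 × 2 × 8 = 3,072,000 bytes/s.
File B: 44,100 × 2 × 8 = 705,600 bytes/s.
File A is larger; ratio = 3,738,624,000 / 858,715,200 = 4.35.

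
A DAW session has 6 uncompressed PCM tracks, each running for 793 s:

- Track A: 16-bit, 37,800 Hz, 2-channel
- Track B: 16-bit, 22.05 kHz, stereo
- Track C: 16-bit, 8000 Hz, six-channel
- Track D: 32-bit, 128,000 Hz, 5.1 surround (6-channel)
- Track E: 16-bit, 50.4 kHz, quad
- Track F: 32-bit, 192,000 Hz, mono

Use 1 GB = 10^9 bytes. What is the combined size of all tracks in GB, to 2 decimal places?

Track A: 37,800 × 793 × 2 × 2 = 119,901,600 bytes.
Track B: 22,050 × 793 × 2 × 2 = 69,942,600 bytes.
Track C: 8,000 × 793 × 2 × 6 = 76,128,000 bytes.
Track D: 128,000 × 793 × 4 × 6 = 2,436,096,000 bytes.
Track E: 50,400 × 793 × 2 × 4 = 319,737,600 bytes.
Track F: 192,000 × 793 × 4 × 1 = 609,024,000 bytes.
Total = 3,630,829,800 bytes = 3.63 GB.

3.63 GB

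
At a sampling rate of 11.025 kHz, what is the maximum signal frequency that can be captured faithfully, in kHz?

Nyquist frequency = sample rate / 2 = 11,025 / 2 = 5.5125 kHz.

5.5125 kHz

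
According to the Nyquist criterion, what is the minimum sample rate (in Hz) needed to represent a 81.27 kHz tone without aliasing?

Minimum sample rate = 2 × 81,270 Hz = 162,540 Hz.

162,540 Hz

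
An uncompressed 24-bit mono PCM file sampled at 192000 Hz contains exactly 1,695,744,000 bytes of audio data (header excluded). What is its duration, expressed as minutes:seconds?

49:04

Byte rate = 192,000 × 3 × 1 = 576,000 bytes/s.
Duration = 1,695,744,000 / 576,000 = 2,944 s.
2,944 s = 49:04.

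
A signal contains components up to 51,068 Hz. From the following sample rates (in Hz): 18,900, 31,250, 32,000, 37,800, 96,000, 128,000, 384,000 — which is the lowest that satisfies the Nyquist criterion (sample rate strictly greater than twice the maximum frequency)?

Need sample rate > 2 × 51,068 = 102,136 Hz.
Lowest listed rate above 102,136 Hz is 128,000 Hz.

128,000 Hz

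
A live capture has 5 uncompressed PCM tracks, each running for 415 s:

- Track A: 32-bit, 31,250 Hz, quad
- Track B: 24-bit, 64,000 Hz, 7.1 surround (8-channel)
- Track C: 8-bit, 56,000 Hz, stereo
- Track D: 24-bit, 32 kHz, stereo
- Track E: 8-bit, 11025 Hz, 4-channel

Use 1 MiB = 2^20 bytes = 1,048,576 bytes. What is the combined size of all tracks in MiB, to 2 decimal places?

Track A: 31,250 × 415 × 4 × 4 = 207,500,000 bytes.
Track B: 64,000 × 415 × 3 × 8 = 637,440,000 bytes.
Track C: 56,000 × 415 × 1 × 2 = 46,480,000 bytes.
Track D: 32,000 × 415 × 3 × 2 = 79,680,000 bytes.
Track E: 11,025 × 415 × 1 × 4 = 18,301,500 bytes.
Total = 989,401,500 bytes = 943.57 MiB.

943.57 MiB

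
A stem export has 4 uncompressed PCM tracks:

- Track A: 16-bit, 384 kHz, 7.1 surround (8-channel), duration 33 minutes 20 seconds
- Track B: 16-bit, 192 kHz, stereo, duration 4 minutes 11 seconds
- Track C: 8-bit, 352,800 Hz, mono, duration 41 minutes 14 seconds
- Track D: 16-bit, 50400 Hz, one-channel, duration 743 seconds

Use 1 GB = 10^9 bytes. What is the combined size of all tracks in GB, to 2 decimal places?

13.43 GB

Track A: 33 minutes 20 seconds = 2,000 s; 384,000 × 2,000 × 2 × 8 = 12,288,000,000 bytes.
Track B: 4 minutes 11 seconds = 251 s; 192,000 × 251 × 2 × 2 = 192,768,000 bytes.
Track C: 41 minutes 14 seconds = 2,474 s; 352,800 × 2,474 × 1 × 1 = 872,827,200 bytes.
Track D: 50,400 × 743 × 2 × 1 = 74,894,400 bytes.
Total = 13,428,489,600 bytes = 13.43 GB.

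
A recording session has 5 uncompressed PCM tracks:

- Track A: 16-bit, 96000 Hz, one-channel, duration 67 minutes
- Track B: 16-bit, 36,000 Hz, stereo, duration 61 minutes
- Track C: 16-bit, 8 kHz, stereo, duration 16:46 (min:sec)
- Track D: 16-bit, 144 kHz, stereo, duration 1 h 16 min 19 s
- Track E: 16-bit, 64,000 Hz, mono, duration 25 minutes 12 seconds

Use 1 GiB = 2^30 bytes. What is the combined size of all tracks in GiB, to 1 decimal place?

3.9 GiB

Track A: 67 minutes = 4,020 s; 96,000 × 4,020 × 2 × 1 = 771,840,000 bytes.
Track B: 61 minutes = 3,660 s; 36,000 × 3,660 × 2 × 2 = 527,040,000 bytes.
Track C: 16:46 (min:sec) = 1,006 s; 8,000 × 1,006 × 2 × 2 = 32,192,000 bytes.
Track D: 1 h 16 min 19 s = 4,579 s; 144,000 × 4,579 × 2 × 2 = 2,637,504,000 bytes.
Track E: 25 minutes 12 seconds = 1,512 s; 64,000 × 1,512 × 2 × 1 = 193,536,000 bytes.
Total = 4,162,112,000 bytes = 3.9 GiB.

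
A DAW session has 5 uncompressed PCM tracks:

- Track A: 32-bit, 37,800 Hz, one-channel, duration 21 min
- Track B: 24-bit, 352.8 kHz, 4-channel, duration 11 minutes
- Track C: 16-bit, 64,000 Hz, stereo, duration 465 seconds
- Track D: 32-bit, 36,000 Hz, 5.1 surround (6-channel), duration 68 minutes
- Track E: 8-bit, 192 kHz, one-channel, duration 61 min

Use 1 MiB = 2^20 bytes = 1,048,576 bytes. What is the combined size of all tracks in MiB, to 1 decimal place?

Track A: 21 min = 1,260 s; 37,800 × 1,260 × 4 × 1 = 190,512,000 bytes.
Track B: 11 minutes = 660 s; 352,800 × 660 × 3 × 4 = 2,794,176,000 bytes.
Track C: 64,000 × 465 × 2 × 2 = 119,040,000 bytes.
Track D: 68 minutes = 4,080 s; 36,000 × 4,080 × 4 × 6 = 3,525,120,000 bytes.
Track E: 61 min = 3,660 s; 192,000 × 3,660 × 1 × 1 = 702,720,000 bytes.
Total = 7,331,568,000 bytes = 6991.9 MiB.

6991.9 MiB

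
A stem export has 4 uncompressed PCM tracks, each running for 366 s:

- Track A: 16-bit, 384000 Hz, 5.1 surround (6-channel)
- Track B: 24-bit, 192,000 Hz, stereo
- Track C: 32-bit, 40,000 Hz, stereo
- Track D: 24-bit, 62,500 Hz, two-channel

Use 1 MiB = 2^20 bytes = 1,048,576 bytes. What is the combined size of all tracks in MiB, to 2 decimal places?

2253.08 MiB

Track A: 384,000 × 366 × 2 × 6 = 1,686,528,000 bytes.
Track B: 192,000 × 366 × 3 × 2 = 421,632,000 bytes.
Track C: 40,000 × 366 × 4 × 2 = 117,120,000 bytes.
Track D: 62,500 × 366 × 3 × 2 = 137,250,000 bytes.
Total = 2,362,530,000 bytes = 2253.08 MiB.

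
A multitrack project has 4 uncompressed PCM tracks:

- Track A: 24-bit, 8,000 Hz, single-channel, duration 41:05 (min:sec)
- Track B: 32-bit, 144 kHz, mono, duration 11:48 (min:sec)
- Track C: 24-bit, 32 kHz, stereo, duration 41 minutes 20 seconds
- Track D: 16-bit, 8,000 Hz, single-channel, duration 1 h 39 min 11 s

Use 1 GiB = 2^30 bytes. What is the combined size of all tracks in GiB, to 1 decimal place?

1.0 GiB

Track A: 41:05 (min:sec) = 2,465 s; 8,000 × 2,465 × 3 × 1 = 59,160,000 bytes.
Track B: 11:48 (min:sec) = 708 s; 144,000 × 708 × 4 × 1 = 407,808,000 bytes.
Track C: 41 minutes 20 seconds = 2,480 s; 32,000 × 2,480 × 3 × 2 = 476,160,000 bytes.
Track D: 1 h 39 min 11 s = 5,951 s; 8,000 × 5,951 × 2 × 1 = 95,216,000 bytes.
Total = 1,038,344,000 bytes = 1.0 GiB.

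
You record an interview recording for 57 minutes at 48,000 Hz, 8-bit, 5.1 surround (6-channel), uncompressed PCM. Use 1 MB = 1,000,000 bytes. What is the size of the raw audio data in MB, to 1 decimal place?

Duration = 57 minutes = 3,420 s.
Bytes = 48,000 samples/s × 3,420 s × 1 bytes/sample × 6 ch = 984,960,000 bytes.
984,960,000 / 1,000,000 = 985.0 MB.

985.0 MB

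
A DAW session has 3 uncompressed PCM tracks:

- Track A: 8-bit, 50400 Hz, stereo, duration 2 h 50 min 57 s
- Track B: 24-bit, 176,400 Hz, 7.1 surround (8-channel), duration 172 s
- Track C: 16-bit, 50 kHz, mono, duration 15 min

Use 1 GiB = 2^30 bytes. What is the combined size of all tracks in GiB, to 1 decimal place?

1.7 GiB

Track A: 2 h 50 min 57 s = 10,257 s; 50,400 × 10,257 × 1 × 2 = 1,033,905,600 bytes.
Track B: 176,400 × 172 × 3 × 8 = 728,179,200 bytes.
Track C: 15 min = 900 s; 50,000 × 900 × 2 × 1 = 90,000,000 bytes.
Total = 1,852,084,800 bytes = 1.7 GiB.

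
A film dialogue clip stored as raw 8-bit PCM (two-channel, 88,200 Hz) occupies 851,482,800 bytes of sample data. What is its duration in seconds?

Byte rate = 88,200 × 1 × 2 = 176,400 bytes/s.
Duration = 851,482,800 / 176,400 = 4,827 s.

4,827 seconds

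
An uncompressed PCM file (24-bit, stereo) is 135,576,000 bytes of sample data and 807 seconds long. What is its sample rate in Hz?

Bytes = sample_rate × seconds × bytes_per_sample × channels.
sample_rate = 135,576,000 / (807 × 3 × 2) = 135,576,000 / 4,842 = 28,000 Hz.

28,000 Hz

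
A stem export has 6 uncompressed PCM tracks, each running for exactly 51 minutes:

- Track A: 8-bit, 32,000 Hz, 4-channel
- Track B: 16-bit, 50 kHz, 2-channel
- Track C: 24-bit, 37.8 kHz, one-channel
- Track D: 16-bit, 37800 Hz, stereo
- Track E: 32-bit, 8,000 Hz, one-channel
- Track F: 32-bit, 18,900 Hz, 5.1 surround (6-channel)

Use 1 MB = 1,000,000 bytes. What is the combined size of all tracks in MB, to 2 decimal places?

exactly 51 minutes = 3,060 s.
Track A: 32,000 × 3,060 × 1 × 4 = 391,680,000 bytes.
Track B: 50,000 × 3,060 × 2 × 2 = 612,000,000 bytes.
Track C: 37,800 × 3,060 × 3 × 1 = 347,004,000 bytes.
Track D: 37,800 × 3,060 × 2 × 2 = 462,672,000 bytes.
Track E: 8,000 × 3,060 × 4 × 1 = 97,920,000 bytes.
Track F: 18,900 × 3,060 × 4 × 6 = 1,388,016,000 bytes.
Total = 3,299,292,000 bytes = 3299.29 MB.

3299.29 MB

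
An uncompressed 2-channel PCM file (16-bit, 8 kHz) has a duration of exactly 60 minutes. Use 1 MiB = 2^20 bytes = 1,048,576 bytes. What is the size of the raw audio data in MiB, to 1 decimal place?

Duration = exactly 60 minutes = 3,600 s.
Bytes = 8,000 samples/s × 3,600 s × 2 bytes/sample × 2 ch = 115,200,000 bytes.
115,200,000 / 1,048,576 = 109.9 MiB.

109.9 MiB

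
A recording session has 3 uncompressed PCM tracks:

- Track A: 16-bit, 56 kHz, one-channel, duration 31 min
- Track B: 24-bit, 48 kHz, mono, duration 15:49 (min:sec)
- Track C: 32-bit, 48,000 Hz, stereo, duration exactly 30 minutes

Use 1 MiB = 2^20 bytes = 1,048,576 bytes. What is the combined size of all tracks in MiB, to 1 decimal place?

Track A: 31 min = 1,860 s; 56,000 × 1,860 × 2 × 1 = 208,320,000 bytes.
Track B: 15:49 (min:sec) = 949 s; 48,000 × 949 × 3 × 1 = 136,656,000 bytes.
Track C: exactly 30 minutes = 1,800 s; 48,000 × 1,800 × 4 × 2 = 691,200,000 bytes.
Total = 1,036,176,000 bytes = 988.2 MiB.

988.2 MiB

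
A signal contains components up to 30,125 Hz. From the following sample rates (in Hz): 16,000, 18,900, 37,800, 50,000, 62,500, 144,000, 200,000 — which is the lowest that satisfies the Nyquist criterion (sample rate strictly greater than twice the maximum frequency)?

Need sample rate > 2 × 30,125 = 60,250 Hz.
Lowest listed rate above 60,250 Hz is 62,500 Hz.

62,500 Hz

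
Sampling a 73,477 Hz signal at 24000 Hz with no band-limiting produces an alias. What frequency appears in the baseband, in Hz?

Nyquist = 24,000/2 = 12,000 Hz; 73,477 Hz exceeds it.
Alias = |73,477 − 3×24,000| = |73,477 − 72,000| = 1,477 Hz.

1,477 Hz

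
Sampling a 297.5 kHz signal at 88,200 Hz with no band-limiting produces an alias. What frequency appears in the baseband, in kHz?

Nyquist = 88,200/2 = 44,100 Hz; 297,500 Hz exceeds it.
Alias = |297,500 − 3×88,200| = |297,500 − 264,600| = 32,900 Hz = 32.9 kHz.

32.9 kHz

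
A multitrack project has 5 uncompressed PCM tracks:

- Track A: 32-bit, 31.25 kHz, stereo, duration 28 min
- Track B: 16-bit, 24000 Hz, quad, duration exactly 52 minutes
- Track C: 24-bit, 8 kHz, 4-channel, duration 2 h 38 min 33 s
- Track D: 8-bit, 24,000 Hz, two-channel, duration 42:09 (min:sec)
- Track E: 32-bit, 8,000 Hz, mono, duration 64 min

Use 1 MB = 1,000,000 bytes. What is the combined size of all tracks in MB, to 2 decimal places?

2176.56 MB

Track A: 28 min = 1,680 s; 31,250 × 1,680 × 4 × 2 = 420,000,000 bytes.
Track B: exactly 52 minutes = 3,120 s; 24,000 × 3,120 × 2 × 4 = 599,040,000 bytes.
Track C: 2 h 38 min 33 s = 9,513 s; 8,000 × 9,513 × 3 × 4 = 913,248,000 bytes.
Track D: 42:09 (min:sec) = 2,529 s; 24,000 × 2,529 × 1 × 2 = 121,392,000 bytes.
Track E: 64 min = 3,840 s; 8,000 × 3,840 × 4 × 1 = 122,880,000 bytes.
Total = 2,176,560,000 bytes = 2176.56 MB.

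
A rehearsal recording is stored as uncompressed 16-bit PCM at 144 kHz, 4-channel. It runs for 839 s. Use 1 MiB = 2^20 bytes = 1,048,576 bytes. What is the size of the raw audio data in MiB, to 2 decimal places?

Bytes = 144,000 samples/s × 839 s × 2 bytes/sample × 4 ch = 966,528,000 bytes.
966,528,000 / 1,048,576 = 921.75 MiB.

921.75 MiB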